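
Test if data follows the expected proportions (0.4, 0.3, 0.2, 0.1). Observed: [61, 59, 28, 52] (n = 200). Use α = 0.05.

Expected: [80.0, 60.0, 40.0, 20.0]. χ² = 59.329. df = 3, critical = 7.815. Reject H₀.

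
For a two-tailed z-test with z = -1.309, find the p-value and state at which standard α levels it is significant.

p = 2·P(Z > |-1.309|) = 2·(1 - Φ(1.309)) ≈ 0.1905. Not significant at any standard level.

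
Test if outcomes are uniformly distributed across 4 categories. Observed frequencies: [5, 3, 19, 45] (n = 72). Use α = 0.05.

Expected = 18 each. χ² = Σ(O-E)²/E = 62.444. df = 3, critical value = 7.815. Reject H₀.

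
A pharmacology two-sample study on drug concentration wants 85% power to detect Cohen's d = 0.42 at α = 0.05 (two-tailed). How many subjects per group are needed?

z_{α/2} = 1.96, z_β = Φ⁻¹(0.85) = 1.036. For small effect (d = 0.42): n per group = 2(z_{α/2} + z_β)²/d² = 2(1.96 + 1.036)²/0.42² = 101.8 → 102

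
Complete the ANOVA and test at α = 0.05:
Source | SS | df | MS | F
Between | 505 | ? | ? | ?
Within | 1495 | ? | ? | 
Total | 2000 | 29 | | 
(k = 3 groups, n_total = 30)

df_between = 2, df_within = 27. MS_between = 252.5, MS_within = 55.37. F = 4.56, F_crit ≈ 3.354. Reject H₀.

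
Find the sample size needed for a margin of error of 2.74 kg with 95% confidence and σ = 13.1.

n = (z*σ/E)² = (1.96×13.1/2.74)² = 87.8 → n = 88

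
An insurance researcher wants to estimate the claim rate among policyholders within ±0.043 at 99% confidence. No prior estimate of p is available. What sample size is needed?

Conservative approach: use p = 0.5 (maximizes p(1-p) = 0.25). n = z²(0.25)/E² = 2.576²×0.25/0.043² = 897.2 → n = 898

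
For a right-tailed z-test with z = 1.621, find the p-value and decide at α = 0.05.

p = P(Z > 1.621) = 1 - Φ(1.621) ≈ 0.0525. Since p ≥ 0.05, fail to reject H₀ (not significant) at α = 0.05.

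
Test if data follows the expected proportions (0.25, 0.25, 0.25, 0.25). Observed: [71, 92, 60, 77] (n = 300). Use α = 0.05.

Expected: [75.0, 75.0, 75.0, 75.0]. χ² = 7.12. df = 3, critical = 7.815. Fail to reject H₀.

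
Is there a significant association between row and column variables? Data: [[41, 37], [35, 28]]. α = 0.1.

χ² = 0.126. df = 1, critical = 2.706. Fail to reject H₀. No evidence of dependence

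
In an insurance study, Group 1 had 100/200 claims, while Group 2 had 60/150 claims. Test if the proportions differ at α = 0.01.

p̂₁ = 0.5, p̂₂ = 0.4, pooled p̂ = 0.457. z = 1.858. Critical: ±2.576. Fail to reject H₀.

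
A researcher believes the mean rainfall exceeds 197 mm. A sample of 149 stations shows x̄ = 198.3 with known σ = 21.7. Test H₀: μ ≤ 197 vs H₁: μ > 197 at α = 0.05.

z = 0.731. Critical value: 1.645. Fail to reject H₀.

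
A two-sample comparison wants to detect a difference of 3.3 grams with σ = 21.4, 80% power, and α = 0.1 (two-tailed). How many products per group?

n per group = 2(z_α/2 + z_β)²σ²/d² = 2×(1.645 + 0.84)²×21.4²/3.3² = 519.4 → n = 520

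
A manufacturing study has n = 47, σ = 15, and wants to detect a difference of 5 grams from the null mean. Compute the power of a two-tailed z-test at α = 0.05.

SE = σ/√n = 15/√47 = 2.188. Non-centrality λ = d/SE = 5/2.188 = 2.285. Power ≈ Φ(λ - z_{α/2}) = Φ(2.285 - 1.96) = Φ(0.325) = 0.627.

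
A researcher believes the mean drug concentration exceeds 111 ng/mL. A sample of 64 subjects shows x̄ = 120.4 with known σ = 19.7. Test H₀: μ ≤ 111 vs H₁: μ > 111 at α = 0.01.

z = 3.817. Critical value: 2.33. Reject H₀.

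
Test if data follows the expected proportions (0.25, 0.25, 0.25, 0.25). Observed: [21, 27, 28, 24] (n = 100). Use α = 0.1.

Expected: [25.0, 25.0, 25.0, 25.0]. χ² = 1.2. df = 3, critical = 6.251. Fail to reject H₀.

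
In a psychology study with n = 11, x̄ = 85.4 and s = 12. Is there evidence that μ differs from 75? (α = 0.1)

t = (x̄ - μ₀)/(s/√n) = (85.4 - 75)/(12/√11) = 2.874. df = 10, critical t = ±1.812. Reject H₀.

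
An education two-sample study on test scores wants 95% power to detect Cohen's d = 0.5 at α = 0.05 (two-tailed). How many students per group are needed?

z_{α/2} = 1.96, z_β = Φ⁻¹(0.95) = 1.645. For medium effect (d = 0.5): n per group = 2(z_{α/2} + z_β)²/d² = 2(1.96 + 1.645)²/0.5² = 104.0 → 104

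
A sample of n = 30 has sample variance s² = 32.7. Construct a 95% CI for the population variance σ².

df = 29. χ²_{0.025} = 45.722, χ²_{0.975} = 16.047. CI for σ² = ((n-1)s²/χ²_{α/2}, (n-1)s²/χ²_{1-α/2}) = (29·32.7/45.722, 29·32.7/16.047) = (20.74, 59.1)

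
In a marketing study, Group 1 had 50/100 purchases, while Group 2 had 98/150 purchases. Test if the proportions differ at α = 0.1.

p̂₁ = 0.5, p̂₂ = 0.653, pooled p̂ = 0.592. z = -2.417. Critical: ±1.645. Reject H₀.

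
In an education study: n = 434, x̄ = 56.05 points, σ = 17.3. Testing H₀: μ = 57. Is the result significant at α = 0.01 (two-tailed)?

z = (56.05 - 57)/(17.3/√434) = -1.144. Since |z| ≤ 2.576, not significant at α = 0.01.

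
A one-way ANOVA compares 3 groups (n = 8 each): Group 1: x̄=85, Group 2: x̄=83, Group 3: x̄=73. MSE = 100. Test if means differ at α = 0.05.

Grand mean = 80.33. SS_between = 661.33, MS_between = 330.67. F = 3.307, F_crit ≈ 3.467. Fail to reject H₀.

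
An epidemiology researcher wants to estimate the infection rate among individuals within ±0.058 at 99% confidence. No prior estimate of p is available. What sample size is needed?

Conservative approach: use p = 0.5 (maximizes p(1-p) = 0.25). n = z²(0.25)/E² = 2.576²×0.25/0.058² = 493.1 → n = 494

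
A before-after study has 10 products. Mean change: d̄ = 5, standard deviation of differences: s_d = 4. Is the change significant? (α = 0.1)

t = d̄/(s_d/√n) = 5/(4/√10) = 3.953. df = 9, critical t = ±1.833. Reject H₀.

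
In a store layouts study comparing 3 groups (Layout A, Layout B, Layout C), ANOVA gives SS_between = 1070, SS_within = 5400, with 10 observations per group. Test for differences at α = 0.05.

df_between = 2, df_within = 27. F = MS_between/MS_within = 535.0/200.0 = 2.675. F_crit ≈ 3.354. Fail to reject H₀.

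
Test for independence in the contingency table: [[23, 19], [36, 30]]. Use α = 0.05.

χ² = 0.0. df = 1, critical = 3.841. Fail to reject H₀. No evidence of dependence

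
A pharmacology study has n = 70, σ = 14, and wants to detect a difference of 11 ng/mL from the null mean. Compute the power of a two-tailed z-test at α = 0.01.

SE = σ/√n = 14/√70 = 1.673. Non-centrality λ = d/SE = 11/1.673 = 6.574. Power ≈ Φ(λ - z_{α/2}) = Φ(6.574 - 2.576) = Φ(3.998) = 1.0.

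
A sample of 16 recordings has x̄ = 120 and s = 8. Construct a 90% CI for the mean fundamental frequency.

CI = x̄ ± t*(s/√n) = 120 ± 1.753(8/√16) = (116.49, 123.51)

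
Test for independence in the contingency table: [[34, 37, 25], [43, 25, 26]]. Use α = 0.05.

χ² = 3.373. df = 2, critical = 5.991. Fail to reject H₀. No evidence of dependence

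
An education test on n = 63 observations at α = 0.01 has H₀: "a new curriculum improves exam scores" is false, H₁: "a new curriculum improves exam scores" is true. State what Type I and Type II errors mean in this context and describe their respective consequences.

Type I (false positive): concluding that a new curriculum improves exam scores when it is not — adopting a curriculum that gives no real benefit — disruption for nothing. Type II (false negative): failing to conclude that a new curriculum improves exam scores when it is — keeping the old curriculum when the new one would have helped students. Which is costlier depends on domain priorities and is a judgement call rather than a statistical fact.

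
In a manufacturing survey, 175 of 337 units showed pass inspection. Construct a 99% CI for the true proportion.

p̂ = 0.519. CI = p̂ ± z*√(p̂(1-p̂)/n) = (0.449, 0.589)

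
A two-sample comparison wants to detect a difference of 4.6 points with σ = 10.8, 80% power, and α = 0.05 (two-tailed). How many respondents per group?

n per group = 2(z_α/2 + z_β)²σ²/d² = 2×(1.96 + 0.84)²×10.8²/4.6² = 86.4 → n = 87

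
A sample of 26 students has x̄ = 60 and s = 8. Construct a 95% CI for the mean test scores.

CI = x̄ ± t*(s/√n) = 60 ± 2.06(8/√26) = (56.77, 63.23)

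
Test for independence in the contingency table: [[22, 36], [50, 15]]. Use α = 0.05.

χ² = 19.2. df = 1, critical = 3.841. Reject H₀. Variables are dependent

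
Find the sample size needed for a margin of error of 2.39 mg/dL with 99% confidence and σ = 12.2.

n = (z*σ/E)² = (2.576×12.2/2.39)² = 172.9 → n = 173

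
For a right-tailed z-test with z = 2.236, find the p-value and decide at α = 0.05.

p = P(Z > 2.236) = 1 - Φ(2.236) ≈ 0.0127. Since p < 0.05, reject H₀ (significant) at α = 0.05.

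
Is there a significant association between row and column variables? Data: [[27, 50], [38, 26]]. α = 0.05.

χ² = 8.313. df = 1, critical = 3.841. Reject H₀. Variables are dependent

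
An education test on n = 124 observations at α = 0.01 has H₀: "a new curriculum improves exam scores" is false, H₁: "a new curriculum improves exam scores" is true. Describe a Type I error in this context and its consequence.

Type I error: rejecting H₀ when it is true — concluding that a new curriculum improves exam scores when in fact it is not. Consequence: adopting a curriculum that gives no real benefit — disruption for nothing.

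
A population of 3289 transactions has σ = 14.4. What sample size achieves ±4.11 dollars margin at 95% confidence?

Without FPC: n₀ = (1.96×14.4/4.11)² = 47.158. With FPC: n = n₀N/(n₀+N-1) = 46.5 → n = 47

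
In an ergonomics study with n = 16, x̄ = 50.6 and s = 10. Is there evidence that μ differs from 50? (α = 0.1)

t = (x̄ - μ₀)/(s/√n) = (50.6 - 50)/(10/√16) = 0.24. df = 15, critical t = ±1.753. Fail to reject H₀.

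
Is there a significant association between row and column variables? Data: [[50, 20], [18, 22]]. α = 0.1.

χ² = 7.533. df = 1, critical = 2.706. Reject H₀. Variables are dependent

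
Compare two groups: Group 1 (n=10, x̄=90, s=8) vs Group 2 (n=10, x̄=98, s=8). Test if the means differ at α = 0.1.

Pooled sp = 8.0. t = -2.236, df = 18. Critical t = ±1.734. Reject H₀.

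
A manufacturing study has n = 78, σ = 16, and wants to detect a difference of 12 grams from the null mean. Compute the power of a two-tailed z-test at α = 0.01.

SE = σ/√n = 16/√78 = 1.812. Non-centrality λ = d/SE = 12/1.812 = 6.624. Power ≈ Φ(λ - z_{α/2}) = Φ(6.624 - 2.576) = Φ(4.048) = 1.0.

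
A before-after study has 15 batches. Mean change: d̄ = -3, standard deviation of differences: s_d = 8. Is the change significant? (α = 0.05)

t = d̄/(s_d/√n) = -3/(8/√15) = -1.452. df = 14, critical t = ±2.145. Fail to reject H₀.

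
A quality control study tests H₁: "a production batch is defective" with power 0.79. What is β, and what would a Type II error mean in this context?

β = 1 - power = 1 - 0.79 = 0.21. A Type II error is failing to reject H₀ when H₀ is false (false negative) — here, failing to conclude that a production batch is defective when in fact it is true. Consequence: shipping a defective batch — faulty products reach customers.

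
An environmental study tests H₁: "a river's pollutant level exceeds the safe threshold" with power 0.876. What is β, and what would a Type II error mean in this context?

β = 1 - power = 1 - 0.876 = 0.124. A Type II error is failing to reject H₀ when H₀ is false (false negative) — here, failing to conclude that a river's pollutant level exceeds the safe threshold when in fact it is true. Consequence: allowing unsafe pollution to continue.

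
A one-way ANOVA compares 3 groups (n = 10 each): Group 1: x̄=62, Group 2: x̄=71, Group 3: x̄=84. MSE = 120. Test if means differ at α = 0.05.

Grand mean = 72.33. SS_between = 2446.67, MS_between = 1223.33. F = 10.194, F_crit ≈ 3.354. Reject H₀.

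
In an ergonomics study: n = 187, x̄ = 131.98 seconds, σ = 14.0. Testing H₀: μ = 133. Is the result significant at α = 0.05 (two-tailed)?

z = (131.98 - 133)/(14.0/√187) = -0.996. Since |z| ≤ 1.96, not significant at α = 0.05.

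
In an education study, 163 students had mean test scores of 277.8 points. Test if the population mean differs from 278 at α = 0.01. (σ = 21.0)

z = (x̄ - μ₀)/(σ/√n) = (277.8 - 278)/(21.0/√163) = -0.122. Critical value: ±2.576. Since |-0.122| ≤ 2.576, Fail to reject H₀.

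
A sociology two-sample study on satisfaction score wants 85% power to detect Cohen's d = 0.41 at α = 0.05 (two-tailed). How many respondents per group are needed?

z_{α/2} = 1.96, z_β = Φ⁻¹(0.85) = 1.036. For small effect (d = 0.41): n per group = 2(z_{α/2} + z_β)²/d² = 2(1.96 + 1.036)²/0.41² = 106.8 → 107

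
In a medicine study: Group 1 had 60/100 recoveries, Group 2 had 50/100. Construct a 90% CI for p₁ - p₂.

p̂₁ = 0.6, p̂₂ = 0.5. Difference = 0.1. CI = (-0.015, 0.215)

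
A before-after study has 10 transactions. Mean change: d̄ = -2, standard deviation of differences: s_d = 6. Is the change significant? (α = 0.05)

t = d̄/(s_d/√n) = -2/(6/√10) = -1.054. df = 9, critical t = ±2.262. Fail to reject H₀.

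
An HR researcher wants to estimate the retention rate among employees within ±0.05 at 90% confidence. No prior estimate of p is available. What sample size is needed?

Conservative approach: use p = 0.5 (maximizes p(1-p) = 0.25). n = z²(0.25)/E² = 1.645²×0.25/0.05² = 270.6 → n = 271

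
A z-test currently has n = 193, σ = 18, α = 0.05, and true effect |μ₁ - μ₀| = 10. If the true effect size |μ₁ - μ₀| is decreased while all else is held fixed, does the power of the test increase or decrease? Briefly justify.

Power decreases: a smaller true effect decreases the non-centrality λ = |μ₁ - μ₀|/(σ/√n).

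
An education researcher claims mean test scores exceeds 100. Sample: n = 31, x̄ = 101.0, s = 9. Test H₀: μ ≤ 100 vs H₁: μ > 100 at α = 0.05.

t = (101.0 - 100)/(9/√31) = 0.619, df = 30. Critical t = 1.697. Fail to reject H₀.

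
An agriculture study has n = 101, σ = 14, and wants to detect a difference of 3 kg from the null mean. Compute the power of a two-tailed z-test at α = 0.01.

SE = σ/√n = 14/√101 = 1.393. Non-centrality λ = d/SE = 3/1.393 = 2.154. Power ≈ Φ(λ - z_{α/2}) = Φ(2.154 - 2.576) = Φ(-0.422) = 0.336.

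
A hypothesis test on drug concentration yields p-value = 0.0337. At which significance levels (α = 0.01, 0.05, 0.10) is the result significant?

p = 0.0337. Significant at: α = 0.05, 0.1.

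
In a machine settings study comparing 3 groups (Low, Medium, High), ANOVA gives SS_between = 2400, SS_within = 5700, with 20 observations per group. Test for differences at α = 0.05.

df_between = 2, df_within = 57. F = MS_between/MS_within = 1200.0/100.0 = 12.0. F_crit ≈ 3.159. Reject H₀. At least one mean differs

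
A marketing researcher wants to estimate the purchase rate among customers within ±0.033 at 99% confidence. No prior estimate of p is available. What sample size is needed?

Conservative approach: use p = 0.5 (maximizes p(1-p) = 0.25). n = z²(0.25)/E² = 2.576²×0.25/0.033² = 1523.4 → n = 1524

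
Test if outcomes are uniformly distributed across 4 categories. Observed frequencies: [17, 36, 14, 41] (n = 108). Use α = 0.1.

Expected = 27 each. χ² = Σ(O-E)²/E = 20.222. df = 3, critical value = 6.251. Reject H₀.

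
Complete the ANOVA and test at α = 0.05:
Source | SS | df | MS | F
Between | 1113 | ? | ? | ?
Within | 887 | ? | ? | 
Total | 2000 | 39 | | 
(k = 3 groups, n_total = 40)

df_between = 2, df_within = 37. MS_between = 556.5, MS_within = 23.97. F = 23.214, F_crit ≈ 3.252. Reject H₀.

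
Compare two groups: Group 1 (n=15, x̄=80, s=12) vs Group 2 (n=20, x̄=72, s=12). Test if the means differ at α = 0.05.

Pooled sp = 12.0. t = 1.952, df = 33. Critical t = ±2.035. Fail to reject H₀.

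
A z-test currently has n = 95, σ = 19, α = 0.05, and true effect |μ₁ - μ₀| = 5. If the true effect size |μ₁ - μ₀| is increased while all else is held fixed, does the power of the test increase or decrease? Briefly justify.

Power increases: a larger true effect increases the non-centrality λ = |μ₁ - μ₀|/(σ/√n).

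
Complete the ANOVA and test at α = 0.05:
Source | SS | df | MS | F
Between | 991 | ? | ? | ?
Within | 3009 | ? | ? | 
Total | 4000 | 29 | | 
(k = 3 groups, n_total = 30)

df_between = 2, df_within = 27. MS_between = 495.5, MS_within = 111.44. F = 4.446, F_crit ≈ 3.354. Reject H₀.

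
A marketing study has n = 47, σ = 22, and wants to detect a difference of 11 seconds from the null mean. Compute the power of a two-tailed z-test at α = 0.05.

SE = σ/√n = 22/√47 = 3.209. Non-centrality λ = d/SE = 11/3.209 = 3.428. Power ≈ Φ(λ - z_{α/2}) = Φ(3.428 - 1.96) = Φ(1.468) = 0.929.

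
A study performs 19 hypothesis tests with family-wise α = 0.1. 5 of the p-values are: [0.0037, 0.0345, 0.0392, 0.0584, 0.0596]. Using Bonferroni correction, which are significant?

Bonferroni α = 0.1/19 = 0.00526. Significant p-values: [0.0037]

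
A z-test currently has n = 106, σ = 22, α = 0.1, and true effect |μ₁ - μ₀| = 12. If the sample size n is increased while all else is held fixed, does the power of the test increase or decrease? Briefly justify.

Power increases: a larger n shrinks the standard error σ/√n, moving the sampling distribution under H₁ further from the critical value.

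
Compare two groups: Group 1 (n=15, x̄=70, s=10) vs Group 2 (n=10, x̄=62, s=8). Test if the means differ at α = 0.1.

Pooled sp = 9.27. t = 2.114, df = 23. Critical t = ±1.714. Reject H₀.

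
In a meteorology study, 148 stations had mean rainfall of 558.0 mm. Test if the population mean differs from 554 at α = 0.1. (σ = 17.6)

z = (x̄ - μ₀)/(σ/√n) = (558.0 - 554)/(17.6/√148) = 2.765. Critical value: ±1.645. Since |2.765| > 1.645, Reject H₀.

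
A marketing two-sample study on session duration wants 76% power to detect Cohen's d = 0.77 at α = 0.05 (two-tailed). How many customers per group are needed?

z_{α/2} = 1.96, z_β = Φ⁻¹(0.76) = 0.706. For medium effect (d = 0.77): n per group = 2(z_{α/2} + z_β)²/d² = 2(1.96 + 0.706)²/0.77² = 24.0 → 24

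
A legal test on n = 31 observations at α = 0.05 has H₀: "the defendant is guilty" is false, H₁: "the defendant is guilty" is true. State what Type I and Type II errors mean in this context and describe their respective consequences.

Type I (false positive): concluding that the defendant is guilty when it is not — convicting an innocent person. Type II (false negative): failing to conclude that the defendant is guilty when it is — acquitting a guilty person. Which is costlier depends on domain priorities and is a judgement call rather than a statistical fact.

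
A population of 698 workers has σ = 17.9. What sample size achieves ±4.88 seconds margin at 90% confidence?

Without FPC: n₀ = (1.645×17.9/4.88)² = 36.408. With FPC: n = n₀N/(n₀+N-1) = 34.7 → n = 35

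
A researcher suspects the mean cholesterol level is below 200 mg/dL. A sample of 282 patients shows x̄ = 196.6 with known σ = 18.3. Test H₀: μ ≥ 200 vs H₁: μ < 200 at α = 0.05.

z = -3.12. Critical value: -1.645. Reject H₀.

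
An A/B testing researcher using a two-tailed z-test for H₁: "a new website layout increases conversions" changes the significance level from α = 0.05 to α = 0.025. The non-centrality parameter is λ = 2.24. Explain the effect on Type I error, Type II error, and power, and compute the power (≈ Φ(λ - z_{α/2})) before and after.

Decreasing α from 0.05 to 0.025:
• Type I error rate decreases (α is the Type I rate by definition).
• Critical value moves from z_{α/2} = 1.96 to 2.241, so power = Φ(λ - z_{α/2}) goes from Φ(2.24 - 1.96) = 0.61 to Φ(2.24 - 2.241) = 0.5.
• Type II error rate β = 1 - power therefore increases (0.39 → 0.5).
Appropriate when false positives are costly — here, rolling out a layout that doesn't actually help — wasted engineering effort.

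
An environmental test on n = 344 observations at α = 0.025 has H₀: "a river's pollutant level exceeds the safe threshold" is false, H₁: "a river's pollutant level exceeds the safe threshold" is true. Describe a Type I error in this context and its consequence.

Type I error: rejecting H₀ when it is true — concluding that a river's pollutant level exceeds the safe threshold when in fact it is not. Consequence: shutting down a compliant factory unnecessarily.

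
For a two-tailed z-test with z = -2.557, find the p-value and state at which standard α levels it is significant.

p = 2·P(Z > |-2.557|) = 2·(1 - Φ(2.557)) ≈ 0.0106. Significant at α = 0.1; Significant at α = 0.05.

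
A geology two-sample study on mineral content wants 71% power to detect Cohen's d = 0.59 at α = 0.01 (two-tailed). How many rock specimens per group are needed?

z_{α/2} = 2.576, z_β = Φ⁻¹(0.71) = 0.553. For medium effect (d = 0.59): n per group = 2(z_{α/2} + z_β)²/d² = 2(2.576 + 0.553)²/0.59² = 56.3 → 57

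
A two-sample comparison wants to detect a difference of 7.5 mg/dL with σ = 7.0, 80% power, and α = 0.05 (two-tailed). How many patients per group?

n per group = 2(z_α/2 + z_β)²σ²/d² = 2×(1.96 + 0.84)²×7.0²/7.5² = 13.7 → n = 14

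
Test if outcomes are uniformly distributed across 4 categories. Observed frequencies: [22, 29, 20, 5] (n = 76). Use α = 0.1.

Expected = 19 each. χ² = Σ(O-E)²/E = 16.105. df = 3, critical value = 6.251. Reject H₀.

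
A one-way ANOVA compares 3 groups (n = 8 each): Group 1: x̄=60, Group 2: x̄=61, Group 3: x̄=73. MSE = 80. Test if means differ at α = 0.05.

Grand mean = 64.67. SS_between = 837.33, MS_between = 418.67. F = 5.233, F_crit ≈ 3.467. Reject H₀.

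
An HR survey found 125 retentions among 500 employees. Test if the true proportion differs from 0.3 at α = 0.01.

p̂ = 0.25, p₀ = 0.3. z = (p̂ - p₀)/√(p₀(1-p₀)/n) = -2.44. Critical: ±2.576. Fail to reject H₀.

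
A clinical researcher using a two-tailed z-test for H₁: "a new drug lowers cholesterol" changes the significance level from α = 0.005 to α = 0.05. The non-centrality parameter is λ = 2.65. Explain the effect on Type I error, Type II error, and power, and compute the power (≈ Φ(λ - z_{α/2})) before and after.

Increasing α from 0.005 to 0.05:
• Type I error rate increases (α is the Type I rate by definition).
• Critical value moves from z_{α/2} = 2.807 to 1.96, so power = Φ(λ - z_{α/2}) goes from Φ(2.65 - 2.807) = 0.438 to Φ(2.65 - 1.96) = 0.755.
• Type II error rate β = 1 - power therefore decreases (0.562 → 0.245).
Appropriate when false negatives are costly — here, shelving an effective drug — patients miss out on a treatment that would have helped.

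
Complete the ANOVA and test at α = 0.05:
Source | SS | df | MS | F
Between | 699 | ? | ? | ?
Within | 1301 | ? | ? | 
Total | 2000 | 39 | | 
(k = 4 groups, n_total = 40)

df_between = 3, df_within = 36. MS_between = 233.0, MS_within = 36.14. F = 6.447, F_crit ≈ 2.866. Reject H₀.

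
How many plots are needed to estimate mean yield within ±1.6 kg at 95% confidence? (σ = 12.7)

n = (z*σ/E)² = (1.96×12.7/1.6)² = 242.04 → n = 243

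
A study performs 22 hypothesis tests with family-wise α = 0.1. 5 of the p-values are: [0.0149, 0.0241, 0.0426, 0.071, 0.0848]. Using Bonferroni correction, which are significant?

Bonferroni α = 0.1/22 = 0.00455. None of the given p-values are significant.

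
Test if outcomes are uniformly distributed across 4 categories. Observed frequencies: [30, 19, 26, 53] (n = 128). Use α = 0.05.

Expected = 32 each. χ² = Σ(O-E)²/E = 20.312. df = 3, critical value = 7.815. Reject H₀.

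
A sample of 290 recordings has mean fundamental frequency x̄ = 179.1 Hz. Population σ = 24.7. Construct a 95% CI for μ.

CI = x̄ ± z*(σ/√n) = 179.1 ± 1.96(24.7/√290) = 179.1 ± 2.84 = (176.26, 181.94)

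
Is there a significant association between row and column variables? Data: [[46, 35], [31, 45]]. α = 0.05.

χ² = 4.017. df = 1, critical = 3.841. Reject H₀. Variables are dependent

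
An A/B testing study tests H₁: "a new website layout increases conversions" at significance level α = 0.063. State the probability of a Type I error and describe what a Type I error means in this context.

P(Type I error) = α = 0.063. A Type I error is rejecting H₀ when H₀ is actually true (false positive) — here, concluding that a new website layout increases conversions when in fact this is not the case. Consequence: rolling out a layout that doesn't actually help — wasted engineering effort.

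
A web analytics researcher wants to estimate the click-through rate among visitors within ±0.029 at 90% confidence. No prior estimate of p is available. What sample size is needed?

Conservative approach: use p = 0.5 (maximizes p(1-p) = 0.25). n = z²(0.25)/E² = 1.645²×0.25/0.029² = 804.4 → n = 805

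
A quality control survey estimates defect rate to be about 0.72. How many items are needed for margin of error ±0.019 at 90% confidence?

n = z²p(1-p)/E² = 1.645²×0.72×0.28/0.019² = 1511.2 → n = 1512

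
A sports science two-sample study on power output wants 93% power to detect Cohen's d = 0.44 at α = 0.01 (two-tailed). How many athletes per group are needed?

z_{α/2} = 2.576, z_β = Φ⁻¹(0.93) = 1.476. For small effect (d = 0.44): n per group = 2(z_{α/2} + z_β)²/d² = 2(2.576 + 1.476)²/0.44² = 169.6 → 170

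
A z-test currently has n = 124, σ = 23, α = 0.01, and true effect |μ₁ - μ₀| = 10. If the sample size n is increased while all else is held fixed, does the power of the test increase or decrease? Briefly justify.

Power increases: a larger n shrinks the standard error σ/√n, moving the sampling distribution under H₁ further from the critical value.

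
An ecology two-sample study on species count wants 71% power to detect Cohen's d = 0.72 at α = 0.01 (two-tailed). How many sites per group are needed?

z_{α/2} = 2.576, z_β = Φ⁻¹(0.71) = 0.553. For medium effect (d = 0.72): n per group = 2(z_{α/2} + z_β)²/d² = 2(2.576 + 0.553)²/0.72² = 37.8 → 38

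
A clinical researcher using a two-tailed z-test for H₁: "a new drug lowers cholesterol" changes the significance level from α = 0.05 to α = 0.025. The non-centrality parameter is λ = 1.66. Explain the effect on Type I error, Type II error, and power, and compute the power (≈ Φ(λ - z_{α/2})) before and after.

Decreasing α from 0.05 to 0.025:
• Type I error rate decreases (α is the Type I rate by definition).
• Critical value moves from z_{α/2} = 1.96 to 2.241, so power = Φ(λ - z_{α/2}) goes from Φ(1.66 - 1.96) = 0.382 to Φ(1.66 - 2.241) = 0.281.
• Type II error rate β = 1 - power therefore increases (0.618 → 0.719).
Appropriate when false positives are costly — here, approving an ineffective drug — patients take a useless medication and may skip effective alternatives.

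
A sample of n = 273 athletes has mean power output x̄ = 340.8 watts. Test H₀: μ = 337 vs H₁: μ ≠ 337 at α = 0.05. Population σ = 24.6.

z = (x̄ - μ₀)/(σ/√n) = (340.8 - 337)/(24.6/√273) = 2.552. Critical value: ±1.96. Since |2.552| > 1.96, Reject H₀.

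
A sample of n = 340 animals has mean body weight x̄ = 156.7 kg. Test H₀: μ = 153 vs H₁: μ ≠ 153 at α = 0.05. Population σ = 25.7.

z = (x̄ - μ₀)/(σ/√n) = (156.7 - 153)/(25.7/√340) = 2.655. Critical value: ±1.96. Since |2.655| > 1.96, Reject H₀.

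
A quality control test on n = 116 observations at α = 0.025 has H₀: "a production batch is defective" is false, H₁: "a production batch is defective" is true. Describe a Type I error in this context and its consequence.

Type I error: rejecting H₀ when it is true — concluding that a production batch is defective when in fact it is not. Consequence: scrapping a good batch — wasted material and cost for no reason.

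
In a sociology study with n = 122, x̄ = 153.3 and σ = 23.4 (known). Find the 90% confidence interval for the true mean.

CI = x̄ ± z*(σ/√n) = 153.3 ± 1.645(23.4/√122) = 153.3 ± 3.48 = (149.82, 156.78)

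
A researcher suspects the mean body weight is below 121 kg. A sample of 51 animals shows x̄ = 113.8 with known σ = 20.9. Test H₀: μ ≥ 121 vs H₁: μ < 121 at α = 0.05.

z = -2.46. Critical value: -1.645. Reject H₀.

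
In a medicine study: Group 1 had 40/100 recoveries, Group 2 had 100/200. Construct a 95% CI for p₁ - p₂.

p̂₁ = 0.4, p̂₂ = 0.5. Difference = -0.1. CI = (-0.218, 0.018)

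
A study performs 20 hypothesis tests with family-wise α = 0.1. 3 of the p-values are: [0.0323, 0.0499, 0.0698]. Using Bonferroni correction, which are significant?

Bonferroni α = 0.1/20 = 0.005. None of the given p-values are significant.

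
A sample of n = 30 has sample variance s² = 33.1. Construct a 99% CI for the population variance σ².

df = 29. χ²_{0.005} = 52.336, χ²_{0.995} = 13.121. CI for σ² = ((n-1)s²/χ²_{α/2}, (n-1)s²/χ²_{1-α/2}) = (29·33.1/52.336, 29·33.1/13.121) = (18.34, 73.16)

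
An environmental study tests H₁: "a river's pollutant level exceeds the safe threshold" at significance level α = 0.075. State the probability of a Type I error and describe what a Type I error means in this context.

P(Type I error) = α = 0.075. A Type I error is rejecting H₀ when H₀ is actually true (false positive) — here, concluding that a river's pollutant level exceeds the safe threshold when in fact this is not the case. Consequence: shutting down a compliant factory unnecessarily.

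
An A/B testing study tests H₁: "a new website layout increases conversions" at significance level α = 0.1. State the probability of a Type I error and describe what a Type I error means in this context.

P(Type I error) = α = 0.1. A Type I error is rejecting H₀ when H₀ is actually true (false positive) — here, concluding that a new website layout increases conversions when in fact this is not the case. Consequence: rolling out a layout that doesn't actually help — wasted engineering effort.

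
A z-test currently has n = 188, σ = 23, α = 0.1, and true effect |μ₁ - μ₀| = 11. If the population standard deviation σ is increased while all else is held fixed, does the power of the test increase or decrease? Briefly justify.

Power decreases: a larger σ inflates the standard error σ/√n, pulling the sampling distribution under H₁ back toward the critical value.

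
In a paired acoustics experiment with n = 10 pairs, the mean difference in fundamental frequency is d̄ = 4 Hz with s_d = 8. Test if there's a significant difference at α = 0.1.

t = d̄/(s_d/√n) = 4/(8/√10) = 1.581. df = 9, critical t = ±1.833. Fail to reject H₀.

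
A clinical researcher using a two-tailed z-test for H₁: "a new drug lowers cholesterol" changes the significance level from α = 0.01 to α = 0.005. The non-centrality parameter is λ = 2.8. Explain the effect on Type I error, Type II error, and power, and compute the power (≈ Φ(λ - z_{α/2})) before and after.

Decreasing α from 0.01 to 0.005:
• Type I error rate decreases (α is the Type I rate by definition).
• Critical value moves from z_{α/2} = 2.576 to 2.807, so power = Φ(λ - z_{α/2}) goes from Φ(2.8 - 2.576) = 0.589 to Φ(2.8 - 2.807) = 0.497.
• Type II error rate β = 1 - power therefore increases (0.411 → 0.503).
Appropriate when false positives are costly — here, approving an ineffective drug — patients take a useless medication and may skip effective alternatives.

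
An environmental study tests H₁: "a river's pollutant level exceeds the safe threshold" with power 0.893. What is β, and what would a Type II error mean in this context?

β = 1 - power = 1 - 0.893 = 0.107. A Type II error is failing to reject H₀ when H₀ is false (false negative) — here, failing to conclude that a river's pollutant level exceeds the safe threshold when in fact it is true. Consequence: allowing unsafe pollution to continue.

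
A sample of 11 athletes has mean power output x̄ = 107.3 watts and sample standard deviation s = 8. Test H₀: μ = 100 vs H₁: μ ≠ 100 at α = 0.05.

t = (x̄ - μ₀)/(s/√n) = (107.3 - 100)/(8/√11) = 3.026. df = 10, critical t = ±2.228. Reject H₀.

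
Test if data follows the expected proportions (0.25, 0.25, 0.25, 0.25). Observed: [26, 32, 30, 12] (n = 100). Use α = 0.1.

Expected: [25.0, 25.0, 25.0, 25.0]. χ² = 9.76. df = 3, critical = 6.251. Reject H₀.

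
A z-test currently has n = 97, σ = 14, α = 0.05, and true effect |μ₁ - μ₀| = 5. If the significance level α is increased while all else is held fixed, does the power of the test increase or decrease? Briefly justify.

Power increases: a larger α lowers the critical value, so more of the H₁ sampling distribution falls in the rejection region.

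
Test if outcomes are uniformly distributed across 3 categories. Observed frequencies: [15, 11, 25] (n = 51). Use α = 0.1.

Expected = 17 each. χ² = Σ(O-E)²/E = 6.118. df = 2, critical value = 4.605. Reject H₀.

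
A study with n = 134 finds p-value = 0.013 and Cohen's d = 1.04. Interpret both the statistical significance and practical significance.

Statistically significant (p = 0.013 < 0.05). Cohen's d = 1.04 indicates a large effect size. Both statistical and practical significance should be considered.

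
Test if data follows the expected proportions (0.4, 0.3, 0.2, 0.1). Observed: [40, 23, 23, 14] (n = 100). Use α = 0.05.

Expected: [40.0, 30.0, 20.0, 10.0]. χ² = 3.683. df = 3, critical = 7.815. Fail to reject H₀.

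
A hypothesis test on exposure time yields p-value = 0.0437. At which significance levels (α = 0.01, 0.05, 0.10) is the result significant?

p = 0.0437. Significant at: α = 0.05, 0.1.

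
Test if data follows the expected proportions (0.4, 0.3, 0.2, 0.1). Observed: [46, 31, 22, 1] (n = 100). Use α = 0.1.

Expected: [40.0, 30.0, 20.0, 10.0]. χ² = 9.233. df = 3, critical = 6.251. Reject H₀.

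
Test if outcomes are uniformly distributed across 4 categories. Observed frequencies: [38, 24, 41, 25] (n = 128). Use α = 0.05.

Expected = 32 each. χ² = Σ(O-E)²/E = 7.188. df = 3, critical value = 7.815. Fail to reject H₀.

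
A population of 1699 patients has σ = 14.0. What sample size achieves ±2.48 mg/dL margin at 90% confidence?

Without FPC: n₀ = (1.645×14.0/2.48)² = 86.235. With FPC: n = n₀N/(n₀+N-1) = 82.1 → n = 83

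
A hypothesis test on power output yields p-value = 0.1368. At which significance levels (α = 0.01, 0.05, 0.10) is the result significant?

p = 0.1368. Not significant at any of the given levels.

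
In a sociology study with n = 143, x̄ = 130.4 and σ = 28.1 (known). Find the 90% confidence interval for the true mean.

CI = x̄ ± z*(σ/√n) = 130.4 ± 1.645(28.1/√143) = 130.4 ± 3.87 = (126.53, 134.27)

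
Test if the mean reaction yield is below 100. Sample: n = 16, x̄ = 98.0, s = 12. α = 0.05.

t = (98.0 - 100)/(12/√16) = -0.667, df = 15. Critical t = -1.753. Fail to reject H₀.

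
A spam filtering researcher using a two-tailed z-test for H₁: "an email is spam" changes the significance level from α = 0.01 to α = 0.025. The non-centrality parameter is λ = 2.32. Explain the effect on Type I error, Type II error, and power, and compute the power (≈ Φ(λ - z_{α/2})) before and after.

Increasing α from 0.01 to 0.025:
• Type I error rate increases (α is the Type I rate by definition).
• Critical value moves from z_{α/2} = 2.576 to 2.241, so power = Φ(λ - z_{α/2}) goes from Φ(2.32 - 2.576) = 0.399 to Φ(2.32 - 2.241) = 0.531.
• Type II error rate β = 1 - power therefore decreases (0.601 → 0.469).
Appropriate when false negatives are costly — here, a spam email lands in the inbox.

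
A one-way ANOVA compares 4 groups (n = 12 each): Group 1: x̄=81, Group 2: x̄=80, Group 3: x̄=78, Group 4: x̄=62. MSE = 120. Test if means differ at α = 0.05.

Grand mean = 75.25. SS_between = 2865.0, MS_between = 955.0. F = 7.958, F_crit ≈ 2.816. Reject H₀.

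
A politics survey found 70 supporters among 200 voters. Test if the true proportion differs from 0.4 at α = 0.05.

p̂ = 0.35, p₀ = 0.4. z = (p̂ - p₀)/√(p₀(1-p₀)/n) = -1.443. Critical: ±1.96. Fail to reject H₀.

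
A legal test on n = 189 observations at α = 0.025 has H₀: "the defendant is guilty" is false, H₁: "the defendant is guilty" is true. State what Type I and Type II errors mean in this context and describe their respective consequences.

Type I (false positive): concluding that the defendant is guilty when it is not — convicting an innocent person. Type II (false negative): failing to conclude that the defendant is guilty when it is — acquitting a guilty person. Which is costlier depends on domain priorities and is a judgement call rather than a statistical fact.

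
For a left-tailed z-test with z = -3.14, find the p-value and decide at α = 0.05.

p = P(Z < -3.14) = Φ(-3.14) ≈ 0.0008. Since p < 0.05, reject H₀ (significant) at α = 0.05.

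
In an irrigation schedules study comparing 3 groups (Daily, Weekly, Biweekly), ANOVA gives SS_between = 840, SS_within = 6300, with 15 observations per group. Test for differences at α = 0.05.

df_between = 2, df_within = 42. F = MS_between/MS_within = 420.0/150.0 = 2.8. F_crit ≈ 3.22. Fail to reject H₀.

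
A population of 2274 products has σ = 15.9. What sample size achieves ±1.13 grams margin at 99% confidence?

Without FPC: n₀ = (2.576×15.9/1.13)² = 1313.799. With FPC: n = n₀N/(n₀+N-1) = 832.9 → n = 833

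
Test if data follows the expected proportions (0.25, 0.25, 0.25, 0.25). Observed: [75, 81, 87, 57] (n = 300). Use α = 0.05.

Expected: [75.0, 75.0, 75.0, 75.0]. χ² = 6.72. df = 3, critical = 7.815. Fail to reject H₀.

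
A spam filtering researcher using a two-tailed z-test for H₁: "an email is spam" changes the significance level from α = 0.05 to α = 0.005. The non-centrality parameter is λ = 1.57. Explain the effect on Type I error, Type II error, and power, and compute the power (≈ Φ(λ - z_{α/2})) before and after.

Decreasing α from 0.05 to 0.005:
• Type I error rate decreases (α is the Type I rate by definition).
• Critical value moves from z_{α/2} = 1.96 to 2.807, so power = Φ(λ - z_{α/2}) goes from Φ(1.57 - 1.96) = 0.348 to Φ(1.57 - 2.807) = 0.108.
• Type II error rate β = 1 - power therefore increases (0.652 → 0.892).
Appropriate when false positives are costly — here, a legitimate email is sent to the spam folder and the user misses it.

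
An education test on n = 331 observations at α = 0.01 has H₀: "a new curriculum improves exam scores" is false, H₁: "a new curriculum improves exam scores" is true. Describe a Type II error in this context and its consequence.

Type II error: failing to reject H₀ when it is false — concluding that a new curriculum improves exam scores is not supported when in fact it is. Consequence: keeping the old curriculum when the new one would have helped students.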